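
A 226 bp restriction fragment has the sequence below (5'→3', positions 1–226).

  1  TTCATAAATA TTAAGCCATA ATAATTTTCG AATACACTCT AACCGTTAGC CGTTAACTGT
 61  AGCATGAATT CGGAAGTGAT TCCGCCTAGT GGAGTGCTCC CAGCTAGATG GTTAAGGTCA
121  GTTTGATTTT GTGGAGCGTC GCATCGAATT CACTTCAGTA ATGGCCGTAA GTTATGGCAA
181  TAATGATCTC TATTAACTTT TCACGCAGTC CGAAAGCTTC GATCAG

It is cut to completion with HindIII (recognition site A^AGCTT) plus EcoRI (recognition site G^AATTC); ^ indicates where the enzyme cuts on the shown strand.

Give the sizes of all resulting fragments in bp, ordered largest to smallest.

The HindIII site (AAGCTT) starts at position 214.
HindIII cuts after the first base of each site, so after position 214.
EcoRI sites (GAATTC) start at positions 66, 146.
EcoRI cuts after the first base of each site, so after positions 66, 146.
Combined cut positions: 66, 146, 214.
Linear molecule, 3 cuts → 4 fragments:
  1–66 → 66 bp
  67–146 → 80 bp
  147–214 → 68 bp
  215–226 → 12 bp
Sorted largest to smallest: 80, 68, 66, 12 bp.

80, 68, 66, 12 bp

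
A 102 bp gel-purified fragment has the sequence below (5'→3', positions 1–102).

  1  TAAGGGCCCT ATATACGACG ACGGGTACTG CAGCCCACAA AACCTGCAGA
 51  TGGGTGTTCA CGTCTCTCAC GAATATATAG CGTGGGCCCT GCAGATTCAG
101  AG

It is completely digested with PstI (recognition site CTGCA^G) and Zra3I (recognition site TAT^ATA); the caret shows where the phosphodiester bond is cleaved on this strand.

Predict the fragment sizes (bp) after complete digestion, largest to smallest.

PstI sites (CTGCAG) start at positions 28, 44, 89.
PstI cuts after base 5 of each site (before the last base), so after positions 32, 48, 93.
Zra3I sites (TATATA) start at positions 10, 74.
Zra3I cuts after base 3 of each site, so after positions 12, 76.
Combined cut positions: 12, 32, 48, 76, 93.
Linear molecule, 5 cuts → 6 fragments:
  1–12 → 12 bp
  13–32 → 20 bp
  33–48 → 16 bp
  49–76 → 28 bp
  77–93 → 17 bp
  94–102 → 9 bp
Sorted largest to smallest: 28, 20, 17, 16, 12, 9 bp.

28, 20, 17, 16, 12, 9 bp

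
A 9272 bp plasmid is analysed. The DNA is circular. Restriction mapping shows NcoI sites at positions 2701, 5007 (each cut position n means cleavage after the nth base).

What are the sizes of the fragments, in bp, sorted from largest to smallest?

Circular molecule, 2 cuts → 2 fragments:
  5007 − 2701 = 2306 bp
  wrap: 9272 − 5007 + 2701 = 6966 bp
Sorted largest to smallest: 6966, 2306 bp.

6966, 2306 bp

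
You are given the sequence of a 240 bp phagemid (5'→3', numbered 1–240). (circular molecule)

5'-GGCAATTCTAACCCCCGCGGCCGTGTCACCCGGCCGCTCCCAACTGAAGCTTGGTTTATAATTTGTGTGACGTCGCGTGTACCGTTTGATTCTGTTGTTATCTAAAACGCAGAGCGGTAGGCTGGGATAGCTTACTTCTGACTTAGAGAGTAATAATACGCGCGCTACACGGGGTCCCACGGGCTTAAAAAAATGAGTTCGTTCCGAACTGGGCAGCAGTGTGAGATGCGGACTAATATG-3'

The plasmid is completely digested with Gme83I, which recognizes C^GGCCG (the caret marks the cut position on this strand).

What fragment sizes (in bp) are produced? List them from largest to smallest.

227, 13 bp

Gme83I sites (CGGCCG) start at positions 18, 31.
Gme83I cuts after the first base of each site, so after positions 18, 31.
Circular molecule, 2 cuts → 2 fragments:
  19–31 → 13 bp
  32–240 then 1–18 → 209 + 18 = 227 bp
Sorted largest to smallest: 227, 13 bp.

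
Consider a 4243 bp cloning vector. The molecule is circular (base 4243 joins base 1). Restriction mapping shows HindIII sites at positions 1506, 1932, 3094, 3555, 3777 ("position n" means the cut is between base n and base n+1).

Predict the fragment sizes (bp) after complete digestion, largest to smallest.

Circular molecule, 5 cuts → 5 fragments:
  1932 − 1506 = 426 bp
  3094 − 1932 = 1162 bp
  3555 − 3094 = 461 bp
  3777 − 3555 = 222 bp
  wrap: 4243 − 3777 + 1506 = 1972 bp
Sorted largest to smallest: 1972, 1162, 461, 426, 222 bp.

1972, 1162, 461, 426, 222 bp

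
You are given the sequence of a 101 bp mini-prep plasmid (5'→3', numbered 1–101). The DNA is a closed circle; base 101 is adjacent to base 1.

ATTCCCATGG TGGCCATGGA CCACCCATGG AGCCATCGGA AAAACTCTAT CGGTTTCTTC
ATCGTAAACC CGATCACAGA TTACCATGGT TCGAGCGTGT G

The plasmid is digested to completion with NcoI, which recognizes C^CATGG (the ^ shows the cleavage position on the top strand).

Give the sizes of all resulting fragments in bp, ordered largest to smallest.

59, 22, 11, 9 bp

NcoI sites (CCATGG) start at positions 5, 14, 25, 84.
NcoI cuts after the first base of each site, so after positions 5, 14, 25, 84.
Circular molecule, 4 cuts → 4 fragments:
  6–14 → 9 bp
  15–25 → 11 bp
  26–84 → 59 bp
  85–101 then 1–5 → 17 + 5 = 22 bp
Sorted largest to smallest: 59, 22, 11, 9 bp.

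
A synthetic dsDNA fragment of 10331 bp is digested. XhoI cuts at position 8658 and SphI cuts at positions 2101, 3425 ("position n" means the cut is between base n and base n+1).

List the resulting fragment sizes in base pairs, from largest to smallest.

5233, 2101, 1673, 1324 bp

Combined cut positions (sorted): 2101, 3425, 8658.
Linear molecule, 3 cuts → 4 fragments:
  2101 − 0 = 2101 bp
  3425 − 2101 = 1324 bp
  8658 − 3425 = 5233 bp
  10331 − 8658 = 1673 bp
Sorted largest to smallest: 5233, 2101, 1673, 1324 bp.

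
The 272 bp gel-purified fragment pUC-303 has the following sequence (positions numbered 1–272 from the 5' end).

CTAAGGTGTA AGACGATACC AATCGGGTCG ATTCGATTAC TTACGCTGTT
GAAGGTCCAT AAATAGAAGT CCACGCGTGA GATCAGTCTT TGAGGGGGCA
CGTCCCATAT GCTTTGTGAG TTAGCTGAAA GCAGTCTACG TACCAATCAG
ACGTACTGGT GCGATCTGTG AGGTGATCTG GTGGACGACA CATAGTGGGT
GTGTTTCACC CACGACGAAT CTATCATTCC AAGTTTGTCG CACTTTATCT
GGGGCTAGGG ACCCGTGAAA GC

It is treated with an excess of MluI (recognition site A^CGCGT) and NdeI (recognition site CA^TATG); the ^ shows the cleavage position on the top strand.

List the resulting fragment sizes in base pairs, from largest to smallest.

165, 73, 34 bp

The MluI site (ACGCGT) starts at position 73.
MluI cuts after the first base of each site, so after position 73.
The NdeI site (CATATG) starts at position 106.
NdeI cuts after base 2 of each site, so after position 107.
Combined cut positions: 73, 107.
Linear molecule, 2 cuts → 3 fragments:
  1–73 → 73 bp
  74–107 → 34 bp
  108–272 → 165 bp
Sorted largest to smallest: 165, 73, 34 bp.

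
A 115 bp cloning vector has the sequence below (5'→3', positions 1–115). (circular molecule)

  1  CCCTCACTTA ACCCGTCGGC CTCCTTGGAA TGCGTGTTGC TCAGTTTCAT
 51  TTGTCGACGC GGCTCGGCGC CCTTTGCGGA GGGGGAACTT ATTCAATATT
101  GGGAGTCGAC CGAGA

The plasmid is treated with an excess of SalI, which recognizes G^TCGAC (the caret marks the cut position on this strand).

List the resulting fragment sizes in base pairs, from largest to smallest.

63, 52 bp

SalI sites (GTCGAC) start at positions 53, 105.
SalI cuts after the first base of each site, so after positions 53, 105.
Circular molecule, 2 cuts → 2 fragments:
  54–105 → 52 bp
  106–115 then 1–53 → 10 + 53 = 63 bp
Sorted largest to smallest: 63, 52 bp.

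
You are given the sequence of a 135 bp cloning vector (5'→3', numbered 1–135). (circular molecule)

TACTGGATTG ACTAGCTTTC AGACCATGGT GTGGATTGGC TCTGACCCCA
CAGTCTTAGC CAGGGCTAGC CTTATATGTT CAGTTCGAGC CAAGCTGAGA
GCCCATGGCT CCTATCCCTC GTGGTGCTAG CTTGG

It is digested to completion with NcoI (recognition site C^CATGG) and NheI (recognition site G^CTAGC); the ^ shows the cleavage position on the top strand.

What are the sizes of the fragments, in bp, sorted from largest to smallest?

41, 38, 33, 23 bp

NcoI sites (CCATGG) start at positions 24, 103.
NcoI cuts after the first base of each site, so after positions 24, 103.
NheI sites (GCTAGC) start at positions 65, 126.
NheI cuts after the first base of each site, so after positions 65, 126.
Combined cut positions: 24, 65, 103, 126.
Circular molecule, 4 cuts → 4 fragments:
  25–65 → 41 bp
  66–103 → 38 bp
  104–126 → 23 bp
  127–135 then 1–24 → 9 + 24 = 33 bp
Sorted largest to smallest: 41, 38, 33, 23 bp.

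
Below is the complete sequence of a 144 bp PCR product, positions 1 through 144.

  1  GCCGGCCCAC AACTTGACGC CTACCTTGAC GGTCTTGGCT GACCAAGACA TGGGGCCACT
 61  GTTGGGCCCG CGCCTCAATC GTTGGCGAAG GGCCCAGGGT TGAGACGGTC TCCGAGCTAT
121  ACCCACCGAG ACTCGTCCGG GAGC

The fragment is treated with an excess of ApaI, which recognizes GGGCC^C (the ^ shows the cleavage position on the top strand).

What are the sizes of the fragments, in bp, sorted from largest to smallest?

68, 50, 26 bp

ApaI sites (GGGCCC) start at positions 64, 90.
ApaI cuts after base 5 of each site (before the last base), so after positions 68, 94.
Linear molecule, 2 cuts → 3 fragments:
  1–68 → 68 bp
  69–94 → 26 bp
  95–144 → 50 bp
Sorted largest to smallest: 68, 50, 26 bp.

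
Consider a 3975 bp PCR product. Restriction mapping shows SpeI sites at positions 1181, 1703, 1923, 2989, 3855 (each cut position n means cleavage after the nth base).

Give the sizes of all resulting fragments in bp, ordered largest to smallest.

Linear molecule, 5 cuts → 6 fragments:
  1181 − 0 = 1181 bp
  1703 − 1181 = 522 bp
  1923 − 1703 = 220 bp
  2989 − 1923 = 1066 bp
  3855 − 2989 = 866 bp
  3975 − 3855 = 120 bp
Sorted largest to smallest: 1181, 1066, 866, 522, 220, 120 bp.

1181, 1066, 866, 522, 220, 120 bp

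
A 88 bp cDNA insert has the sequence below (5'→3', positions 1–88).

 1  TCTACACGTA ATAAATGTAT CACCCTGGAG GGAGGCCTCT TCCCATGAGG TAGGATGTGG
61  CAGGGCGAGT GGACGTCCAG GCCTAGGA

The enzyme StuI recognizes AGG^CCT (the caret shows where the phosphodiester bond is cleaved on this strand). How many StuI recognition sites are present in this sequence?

AGGCCT occurs starting at positions 33, 79.
StuI cuts at 2 sites.

2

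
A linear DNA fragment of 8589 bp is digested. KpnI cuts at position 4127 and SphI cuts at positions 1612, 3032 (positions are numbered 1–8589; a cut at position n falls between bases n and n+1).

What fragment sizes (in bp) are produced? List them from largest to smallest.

4462, 1612, 1420, 1095 bp

Combined cut positions (sorted): 1612, 3032, 4127.
Linear molecule, 3 cuts → 4 fragments:
  1612 − 0 = 1612 bp
  3032 − 1612 = 1420 bp
  4127 − 3032 = 1095 bp
  8589 − 4127 = 4462 bp
Sorted largest to smallest: 4462, 1612, 1420, 1095 bp.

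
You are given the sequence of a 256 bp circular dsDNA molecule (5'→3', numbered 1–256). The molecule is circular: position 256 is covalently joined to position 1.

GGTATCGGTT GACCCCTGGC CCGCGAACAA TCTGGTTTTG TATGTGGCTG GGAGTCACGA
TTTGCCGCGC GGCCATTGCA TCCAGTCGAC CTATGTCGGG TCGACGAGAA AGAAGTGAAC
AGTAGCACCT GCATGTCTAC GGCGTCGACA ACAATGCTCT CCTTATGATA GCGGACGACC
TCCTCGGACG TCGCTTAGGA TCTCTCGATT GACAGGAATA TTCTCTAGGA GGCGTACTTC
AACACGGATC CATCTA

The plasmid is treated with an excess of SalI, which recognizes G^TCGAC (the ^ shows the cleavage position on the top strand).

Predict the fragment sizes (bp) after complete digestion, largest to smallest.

197, 44, 15 bp

SalI sites (GTCGAC) start at positions 85, 100, 144.
SalI cuts after the first base of each site, so after positions 85, 100, 144.
Circular molecule, 3 cuts → 3 fragments:
  86–100 → 15 bp
  101–144 → 44 bp
  145–256 then 1–85 → 112 + 85 = 197 bp
Sorted largest to smallest: 197, 44, 15 bp.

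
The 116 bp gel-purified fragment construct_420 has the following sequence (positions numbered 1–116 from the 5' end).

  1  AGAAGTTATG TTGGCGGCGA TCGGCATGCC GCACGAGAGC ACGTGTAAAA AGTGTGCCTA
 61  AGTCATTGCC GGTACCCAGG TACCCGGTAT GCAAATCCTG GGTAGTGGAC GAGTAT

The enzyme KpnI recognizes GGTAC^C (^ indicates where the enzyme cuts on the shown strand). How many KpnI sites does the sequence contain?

2

GGTACC occurs starting at positions 71, 79.
KpnI cuts at 2 sites.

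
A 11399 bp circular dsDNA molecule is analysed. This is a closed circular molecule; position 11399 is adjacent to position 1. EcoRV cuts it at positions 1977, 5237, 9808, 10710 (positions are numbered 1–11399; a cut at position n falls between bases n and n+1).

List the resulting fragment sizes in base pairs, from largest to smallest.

4571, 3260, 2666, 902 bp

Circular molecule, 4 cuts → 4 fragments:
  5237 − 1977 = 3260 bp
  9808 − 5237 = 4571 bp
  10710 − 9808 = 902 bp
  wrap: 11399 − 10710 + 1977 = 2666 bp
Sorted largest to smallest: 4571, 3260, 2666, 902 bp.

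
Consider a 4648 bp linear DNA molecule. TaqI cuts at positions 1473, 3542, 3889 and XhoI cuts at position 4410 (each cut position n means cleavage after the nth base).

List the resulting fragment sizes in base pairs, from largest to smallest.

Combined cut positions (sorted): 1473, 3542, 3889, 4410.
Linear molecule, 4 cuts → 5 fragments:
  1473 − 0 = 1473 bp
  3542 − 1473 = 2069 bp
  3889 − 3542 = 347 bp
  4410 − 3889 = 521 bp
  4648 − 4410 = 238 bp
Sorted largest to smallest: 2069, 1473, 521, 347, 238 bp.

2069, 1473, 521, 347, 238 bp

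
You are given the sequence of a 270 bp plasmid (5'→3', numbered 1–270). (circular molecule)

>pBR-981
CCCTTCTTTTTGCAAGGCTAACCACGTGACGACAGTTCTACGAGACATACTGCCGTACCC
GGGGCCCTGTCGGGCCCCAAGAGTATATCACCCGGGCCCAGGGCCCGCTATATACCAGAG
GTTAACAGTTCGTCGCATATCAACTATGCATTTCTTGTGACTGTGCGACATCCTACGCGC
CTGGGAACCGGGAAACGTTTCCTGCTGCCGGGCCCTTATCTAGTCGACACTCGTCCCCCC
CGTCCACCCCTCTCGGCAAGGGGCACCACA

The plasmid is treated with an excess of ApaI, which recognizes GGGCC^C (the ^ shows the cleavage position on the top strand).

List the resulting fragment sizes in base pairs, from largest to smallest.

122, 109, 22, 10, 7 bp

ApaI sites (GGGCCC) start at positions 62, 72, 94, 101, 210.
ApaI cuts after base 5 of each site (before the last base), so after positions 66, 76, 98, 105, 214.
Circular molecule, 5 cuts → 5 fragments:
  67–76 → 10 bp
  77–98 → 22 bp
  99–105 → 7 bp
  106–214 → 109 bp
  215–270 then 1–66 → 56 + 66 = 122 bp
Sorted largest to smallest: 122, 109, 22, 10, 7 bp.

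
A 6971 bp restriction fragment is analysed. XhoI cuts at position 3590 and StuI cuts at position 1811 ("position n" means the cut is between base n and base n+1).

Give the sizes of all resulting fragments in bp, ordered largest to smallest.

Combined cut positions (sorted): 1811, 3590.
Linear molecule, 2 cuts → 3 fragments:
  1811 − 0 = 1811 bp
  3590 − 1811 = 1779 bp
  6971 − 3590 = 3381 bp
Sorted largest to smallest: 3381, 1811, 1779 bp.

3381, 1811, 1779 bp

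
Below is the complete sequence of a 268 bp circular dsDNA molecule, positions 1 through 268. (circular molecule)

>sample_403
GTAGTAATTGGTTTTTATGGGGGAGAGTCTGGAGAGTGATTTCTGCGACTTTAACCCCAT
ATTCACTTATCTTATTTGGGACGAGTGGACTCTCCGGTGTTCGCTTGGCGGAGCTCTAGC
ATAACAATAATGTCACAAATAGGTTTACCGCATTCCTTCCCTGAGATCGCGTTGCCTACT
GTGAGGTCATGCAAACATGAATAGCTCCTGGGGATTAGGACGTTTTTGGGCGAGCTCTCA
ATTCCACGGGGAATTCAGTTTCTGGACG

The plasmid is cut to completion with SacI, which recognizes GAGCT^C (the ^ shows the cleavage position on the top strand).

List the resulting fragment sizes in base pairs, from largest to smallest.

147, 121 bp

SacI sites (GAGCTC) start at positions 111, 232.
SacI cuts after base 5 of each site (before the last base), so after positions 115, 236.
Circular molecule, 2 cuts → 2 fragments:
  116–236 → 121 bp
  237–268 then 1–115 → 32 + 115 = 147 bp
Sorted largest to smallest: 147, 121 bp.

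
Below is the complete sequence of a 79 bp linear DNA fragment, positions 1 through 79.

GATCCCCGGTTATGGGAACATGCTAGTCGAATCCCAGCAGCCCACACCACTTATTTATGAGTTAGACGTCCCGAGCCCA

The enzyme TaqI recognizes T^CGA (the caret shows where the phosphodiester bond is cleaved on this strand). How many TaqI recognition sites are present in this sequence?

TCGA occurs starting at position 27.
TaqI cuts at 1 site.

1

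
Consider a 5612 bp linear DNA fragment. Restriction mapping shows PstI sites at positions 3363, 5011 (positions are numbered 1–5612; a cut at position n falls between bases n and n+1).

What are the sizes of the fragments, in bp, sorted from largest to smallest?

Linear molecule, 2 cuts → 3 fragments:
  3363 − 0 = 3363 bp
  5011 − 3363 = 1648 bp
  5612 − 5011 = 601 bp
Sorted largest to smallest: 3363, 1648, 601 bp.

3363, 1648, 601 bp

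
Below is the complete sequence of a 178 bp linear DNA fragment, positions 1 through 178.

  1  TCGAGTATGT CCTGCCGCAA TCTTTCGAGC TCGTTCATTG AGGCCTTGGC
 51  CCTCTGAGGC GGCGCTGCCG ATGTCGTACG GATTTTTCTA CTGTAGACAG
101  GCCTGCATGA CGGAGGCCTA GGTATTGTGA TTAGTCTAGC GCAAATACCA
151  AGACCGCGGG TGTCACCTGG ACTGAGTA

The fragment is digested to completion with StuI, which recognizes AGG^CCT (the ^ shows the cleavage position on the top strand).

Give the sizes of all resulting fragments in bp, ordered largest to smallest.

StuI sites (AGGCCT) start at positions 41, 99, 114.
StuI cuts after base 3 of each site, so after positions 43, 101, 116.
Linear molecule, 3 cuts → 4 fragments:
  1–43 → 43 bp
  44–101 → 58 bp
  102–116 → 15 bp
  117–178 → 62 bp
Sorted largest to smallest: 62, 58, 43, 15 bp.

62, 58, 43, 15 bp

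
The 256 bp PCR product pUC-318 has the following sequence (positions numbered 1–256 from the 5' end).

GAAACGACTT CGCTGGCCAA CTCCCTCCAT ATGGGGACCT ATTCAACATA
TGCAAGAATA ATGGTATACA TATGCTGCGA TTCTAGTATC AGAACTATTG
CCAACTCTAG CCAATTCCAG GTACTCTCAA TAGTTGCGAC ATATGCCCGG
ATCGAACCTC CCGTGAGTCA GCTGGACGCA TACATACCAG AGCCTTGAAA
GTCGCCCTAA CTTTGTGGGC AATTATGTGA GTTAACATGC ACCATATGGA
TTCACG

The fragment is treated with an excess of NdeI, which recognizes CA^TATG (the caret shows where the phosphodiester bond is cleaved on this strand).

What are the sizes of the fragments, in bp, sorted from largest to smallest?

103, 71, 29, 22, 19, 12 bp

NdeI sites (CATATG) start at positions 28, 47, 69, 140, 243.
NdeI cuts after base 2 of each site, so after positions 29, 48, 70, 141, 244.
Linear molecule, 5 cuts → 6 fragments:
  1–29 → 29 bp
  30–48 → 19 bp
  49–70 → 22 bp
  71–141 → 71 bp
  142–244 → 103 bp
  245–256 → 12 bp
Sorted largest to smallest: 103, 71, 29, 22, 19, 12 bp.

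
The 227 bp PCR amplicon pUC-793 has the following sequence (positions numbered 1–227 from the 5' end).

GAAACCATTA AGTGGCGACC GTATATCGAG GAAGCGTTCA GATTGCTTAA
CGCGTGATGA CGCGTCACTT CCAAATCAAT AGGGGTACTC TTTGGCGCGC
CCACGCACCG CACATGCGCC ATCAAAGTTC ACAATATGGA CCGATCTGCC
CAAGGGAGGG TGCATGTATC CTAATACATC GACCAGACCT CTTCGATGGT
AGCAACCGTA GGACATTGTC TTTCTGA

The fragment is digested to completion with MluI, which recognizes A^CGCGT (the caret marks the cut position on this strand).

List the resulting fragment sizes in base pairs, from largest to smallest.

MluI sites (ACGCGT) start at positions 50, 60.
MluI cuts after the first base of each site, so after positions 50, 60.
Linear molecule, 2 cuts → 3 fragments:
  1–50 → 50 bp
  51–60 → 10 bp
  61–227 → 167 bp
Sorted largest to smallest: 167, 50, 10 bp.

167, 50, 10 bp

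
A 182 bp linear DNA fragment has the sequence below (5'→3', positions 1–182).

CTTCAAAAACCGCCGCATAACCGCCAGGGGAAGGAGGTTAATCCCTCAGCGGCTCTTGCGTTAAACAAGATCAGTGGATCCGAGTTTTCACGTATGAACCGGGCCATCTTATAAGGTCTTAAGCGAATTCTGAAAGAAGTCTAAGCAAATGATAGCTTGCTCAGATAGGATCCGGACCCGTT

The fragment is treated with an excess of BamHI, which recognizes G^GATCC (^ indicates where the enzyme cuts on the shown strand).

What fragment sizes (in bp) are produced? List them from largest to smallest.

92, 76, 14 bp

BamHI sites (GGATCC) start at positions 76, 168.
BamHI cuts after the first base of each site, so after positions 76, 168.
Linear molecule, 2 cuts → 3 fragments:
  1–76 → 76 bp
  77–168 → 92 bp
  169–182 → 14 bp
Sorted largest to smallest: 92, 76, 14 bp.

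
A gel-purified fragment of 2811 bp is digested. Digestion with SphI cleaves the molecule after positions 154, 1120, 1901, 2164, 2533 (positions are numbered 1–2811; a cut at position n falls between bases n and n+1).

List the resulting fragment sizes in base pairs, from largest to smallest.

966, 781, 369, 278, 263, 154 bp

Linear molecule, 5 cuts → 6 fragments:
  154 − 0 = 154 bp
  1120 − 154 = 966 bp
  1901 − 1120 = 781 bp
  2164 − 1901 = 263 bp
  2533 − 2164 = 369 bp
  2811 − 2533 = 278 bp
Sorted largest to smallest: 966, 781, 369, 278, 263, 154 bp.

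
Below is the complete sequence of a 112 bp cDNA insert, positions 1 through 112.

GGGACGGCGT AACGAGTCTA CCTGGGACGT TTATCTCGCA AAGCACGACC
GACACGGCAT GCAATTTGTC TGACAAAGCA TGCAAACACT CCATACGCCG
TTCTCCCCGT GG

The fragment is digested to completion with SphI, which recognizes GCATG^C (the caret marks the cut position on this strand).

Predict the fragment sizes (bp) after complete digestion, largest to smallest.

61, 30, 21 bp

SphI sites (GCATGC) start at positions 57, 78.
SphI cuts after base 5 of each site (before the last base), so after positions 61, 82.
Linear molecule, 2 cuts → 3 fragments:
  1–61 → 61 bp
  62–82 → 21 bp
  83–112 → 30 bp
Sorted largest to smallest: 61, 30, 21 bp.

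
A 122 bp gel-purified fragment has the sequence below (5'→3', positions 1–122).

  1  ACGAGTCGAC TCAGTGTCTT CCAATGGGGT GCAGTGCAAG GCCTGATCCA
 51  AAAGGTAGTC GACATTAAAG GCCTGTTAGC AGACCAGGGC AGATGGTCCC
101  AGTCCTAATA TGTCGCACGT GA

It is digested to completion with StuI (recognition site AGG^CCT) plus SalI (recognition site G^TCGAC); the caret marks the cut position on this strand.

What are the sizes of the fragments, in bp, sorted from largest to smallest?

51, 36, 17, 13, 5 bp

StuI sites (AGGCCT) start at positions 39, 69.
StuI cuts after base 3 of each site, so after positions 41, 71.
SalI sites (GTCGAC) start at positions 5, 58.
SalI cuts after the first base of each site, so after positions 5, 58.
Combined cut positions: 5, 41, 58, 71.
Linear molecule, 4 cuts → 5 fragments:
  1–5 → 5 bp
  6–41 → 36 bp
  42–58 → 17 bp
  59–71 → 13 bp
  72–122 → 51 bp
Sorted largest to smallest: 51, 36, 17, 13, 5 bp.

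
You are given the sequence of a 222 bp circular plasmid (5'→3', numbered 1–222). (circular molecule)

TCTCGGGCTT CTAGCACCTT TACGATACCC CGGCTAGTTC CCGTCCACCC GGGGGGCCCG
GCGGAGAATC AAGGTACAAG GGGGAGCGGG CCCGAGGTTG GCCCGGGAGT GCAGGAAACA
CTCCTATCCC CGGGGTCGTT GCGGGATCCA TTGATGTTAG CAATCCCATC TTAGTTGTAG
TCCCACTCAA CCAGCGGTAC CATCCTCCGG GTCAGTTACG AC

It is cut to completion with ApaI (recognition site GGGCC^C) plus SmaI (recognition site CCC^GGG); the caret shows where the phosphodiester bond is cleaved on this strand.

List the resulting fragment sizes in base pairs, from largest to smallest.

141, 34, 27, 12, 8 bp

ApaI sites (GGGCCC) start at positions 54, 88.
ApaI cuts after base 5 of each site (before the last base), so after positions 58, 92.
SmaI sites (CCCGGG) start at positions 48, 102, 129.
SmaI cuts after base 3 of each site, so after positions 50, 104, 131.
Combined cut positions: 50, 58, 92, 104, 131.
Circular molecule, 5 cuts → 5 fragments:
  51–58 → 8 bp
  59–92 → 34 bp
  93–104 → 12 bp
  105–131 → 27 bp
  132–222 then 1–50 → 91 + 50 = 141 bp
Sorted largest to smallest: 141, 34, 27, 12, 8 bp.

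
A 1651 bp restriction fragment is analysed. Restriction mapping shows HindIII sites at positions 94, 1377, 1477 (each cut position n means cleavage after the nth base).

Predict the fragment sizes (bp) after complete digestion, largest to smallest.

1283, 174, 100, 94 bp

Linear molecule, 3 cuts → 4 fragments:
  94 − 0 = 94 bp
  1377 − 94 = 1283 bp
  1477 − 1377 = 100 bp
  1651 − 1477 = 174 bp
Sorted largest to smallest: 1283, 174, 100, 94 bp.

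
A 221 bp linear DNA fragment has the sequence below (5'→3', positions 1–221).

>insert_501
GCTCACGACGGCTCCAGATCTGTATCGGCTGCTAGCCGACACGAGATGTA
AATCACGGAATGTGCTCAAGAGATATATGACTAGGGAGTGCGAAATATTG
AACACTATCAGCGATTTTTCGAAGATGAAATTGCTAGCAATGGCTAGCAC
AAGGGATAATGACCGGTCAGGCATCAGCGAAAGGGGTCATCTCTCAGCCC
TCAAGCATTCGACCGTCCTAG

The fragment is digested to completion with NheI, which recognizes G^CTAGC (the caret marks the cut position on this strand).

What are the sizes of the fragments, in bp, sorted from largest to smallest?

102, 78, 31, 10 bp

NheI sites (GCTAGC) start at positions 31, 133, 143.
NheI cuts after the first base of each site, so after positions 31, 133, 143.
Linear molecule, 3 cuts → 4 fragments:
  1–31 → 31 bp
  32–133 → 102 bp
  134–143 → 10 bp
  144–221 → 78 bp
Sorted largest to smallest: 102, 78, 31, 10 bp.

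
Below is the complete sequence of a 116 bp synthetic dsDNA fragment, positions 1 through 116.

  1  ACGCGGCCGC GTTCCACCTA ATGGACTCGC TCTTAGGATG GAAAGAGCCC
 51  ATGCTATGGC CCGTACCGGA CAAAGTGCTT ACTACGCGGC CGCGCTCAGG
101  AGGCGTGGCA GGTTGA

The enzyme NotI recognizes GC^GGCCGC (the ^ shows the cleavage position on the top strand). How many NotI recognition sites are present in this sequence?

GCGGCCGC occurs starting at positions 3, 86.
NotI cuts at 2 sites.

2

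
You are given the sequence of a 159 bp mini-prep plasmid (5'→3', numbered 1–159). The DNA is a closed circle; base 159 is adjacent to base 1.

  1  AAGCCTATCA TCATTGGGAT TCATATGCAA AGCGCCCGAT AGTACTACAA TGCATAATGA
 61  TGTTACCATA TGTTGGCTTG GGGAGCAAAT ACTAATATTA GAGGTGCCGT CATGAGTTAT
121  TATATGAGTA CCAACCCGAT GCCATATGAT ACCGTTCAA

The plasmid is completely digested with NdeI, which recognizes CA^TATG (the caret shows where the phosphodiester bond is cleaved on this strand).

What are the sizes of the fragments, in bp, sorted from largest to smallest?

76, 45, 38 bp

NdeI sites (CATATG) start at positions 22, 67, 143.
NdeI cuts after base 2 of each site, so after positions 23, 68, 144.
Circular molecule, 3 cuts → 3 fragments:
  24–68 → 45 bp
  69–144 → 76 bp
  145–159 then 1–23 → 15 + 23 = 38 bp
Sorted largest to smallest: 76, 45, 38 bp.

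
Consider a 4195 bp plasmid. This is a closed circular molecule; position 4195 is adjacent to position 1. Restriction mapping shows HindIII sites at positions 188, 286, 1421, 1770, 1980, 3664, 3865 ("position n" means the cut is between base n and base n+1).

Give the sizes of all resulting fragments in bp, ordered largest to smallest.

1684, 1135, 518, 349, 210, 201, 98 bp

Circular molecule, 7 cuts → 7 fragments:
  286 − 188 = 98 bp
  1421 − 286 = 1135 bp
  1770 − 1421 = 349 bp
  1980 − 1770 = 210 bp
  3664 − 1980 = 1684 bp
  3865 − 3664 = 201 bp
  wrap: 4195 − 3865 + 188 = 518 bp
Sorted largest to smallest: 1684, 1135, 518, 349, 210, 201, 98 bp.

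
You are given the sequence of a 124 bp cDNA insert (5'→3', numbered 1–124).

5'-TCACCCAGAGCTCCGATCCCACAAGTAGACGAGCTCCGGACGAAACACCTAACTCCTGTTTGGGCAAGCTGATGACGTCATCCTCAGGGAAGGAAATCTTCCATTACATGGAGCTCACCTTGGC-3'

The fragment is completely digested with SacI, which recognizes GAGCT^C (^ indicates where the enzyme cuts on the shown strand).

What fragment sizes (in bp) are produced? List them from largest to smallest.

SacI sites (GAGCTC) start at positions 8, 31, 111.
SacI cuts after base 5 of each site (before the last base), so after positions 12, 35, 115.
Linear molecule, 3 cuts → 4 fragments:
  1–12 → 12 bp
  13–35 → 23 bp
  36–115 → 80 bp
  116–124 → 9 bp
Sorted largest to smallest: 80, 23, 12, 9 bp.

80, 23, 12, 9 bp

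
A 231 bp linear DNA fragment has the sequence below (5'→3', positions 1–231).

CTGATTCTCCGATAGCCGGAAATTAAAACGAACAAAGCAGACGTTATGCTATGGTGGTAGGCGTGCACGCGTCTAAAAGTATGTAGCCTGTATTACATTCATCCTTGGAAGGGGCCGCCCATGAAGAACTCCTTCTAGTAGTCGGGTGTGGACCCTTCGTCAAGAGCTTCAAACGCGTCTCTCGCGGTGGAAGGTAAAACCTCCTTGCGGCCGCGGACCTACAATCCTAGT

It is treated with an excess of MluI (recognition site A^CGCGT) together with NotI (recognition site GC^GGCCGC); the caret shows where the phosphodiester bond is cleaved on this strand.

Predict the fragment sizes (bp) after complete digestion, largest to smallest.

106, 67, 35, 23 bp

MluI sites (ACGCGT) start at positions 67, 173.
MluI cuts after the first base of each site, so after positions 67, 173.
The NotI site (GCGGCCGC) starts at position 207.
NotI cuts after base 2 of each site, so after position 208.
Combined cut positions: 67, 173, 208.
Linear molecule, 3 cuts → 4 fragments:
  1–67 → 67 bp
  68–173 → 106 bp
  174–208 → 35 bp
  209–231 → 23 bp
Sorted largest to smallest: 106, 67, 35, 23 bp.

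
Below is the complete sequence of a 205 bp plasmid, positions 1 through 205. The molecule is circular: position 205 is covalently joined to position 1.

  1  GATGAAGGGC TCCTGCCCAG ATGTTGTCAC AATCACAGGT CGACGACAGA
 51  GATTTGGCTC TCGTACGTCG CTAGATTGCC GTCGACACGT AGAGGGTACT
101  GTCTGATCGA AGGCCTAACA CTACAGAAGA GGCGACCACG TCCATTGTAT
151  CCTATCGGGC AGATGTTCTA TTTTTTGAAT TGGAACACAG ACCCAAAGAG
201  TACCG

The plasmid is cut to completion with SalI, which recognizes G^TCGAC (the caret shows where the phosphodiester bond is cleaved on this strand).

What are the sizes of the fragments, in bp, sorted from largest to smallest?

163, 42 bp

SalI sites (GTCGAC) start at positions 39, 81.
SalI cuts after the first base of each site, so after positions 39, 81.
Circular molecule, 2 cuts → 2 fragments:
  40–81 → 42 bp
  82–205 then 1–39 → 124 + 39 = 163 bp
Sorted largest to smallest: 163, 42 bp.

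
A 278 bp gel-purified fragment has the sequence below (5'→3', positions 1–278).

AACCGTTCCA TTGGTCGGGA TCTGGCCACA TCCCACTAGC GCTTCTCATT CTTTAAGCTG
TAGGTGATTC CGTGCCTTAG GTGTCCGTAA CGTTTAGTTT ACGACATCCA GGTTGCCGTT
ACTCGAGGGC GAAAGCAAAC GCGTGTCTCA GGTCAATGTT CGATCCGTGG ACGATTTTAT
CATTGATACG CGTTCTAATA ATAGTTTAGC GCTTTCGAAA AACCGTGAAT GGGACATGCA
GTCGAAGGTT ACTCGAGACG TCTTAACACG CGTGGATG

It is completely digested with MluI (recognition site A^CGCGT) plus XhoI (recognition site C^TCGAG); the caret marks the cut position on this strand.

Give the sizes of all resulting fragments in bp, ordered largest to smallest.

122, 64, 49, 17, 16, 10 bp

MluI sites (ACGCGT) start at positions 139, 188, 268.
MluI cuts after the first base of each site, so after positions 139, 188, 268.
XhoI sites (CTCGAG) start at positions 122, 252.
XhoI cuts after the first base of each site, so after positions 122, 252.
Combined cut positions: 122, 139, 188, 252, 268.
Linear molecule, 5 cuts → 6 fragments:
  1–122 → 122 bp
  123–139 → 17 bp
  140–188 → 49 bp
  189–252 → 64 bp
  253–268 → 16 bp
  269–278 → 10 bp
Sorted largest to smallest: 122, 64, 49, 17, 16, 10 bp.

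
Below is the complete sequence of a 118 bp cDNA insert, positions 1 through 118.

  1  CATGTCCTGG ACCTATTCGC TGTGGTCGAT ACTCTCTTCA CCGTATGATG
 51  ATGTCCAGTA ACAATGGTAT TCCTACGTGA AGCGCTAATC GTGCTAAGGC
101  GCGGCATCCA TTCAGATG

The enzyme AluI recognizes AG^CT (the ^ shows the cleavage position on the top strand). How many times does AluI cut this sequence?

0

No occurrence of AGCT is present in the sequence.
AluI does not cut: 0 sites.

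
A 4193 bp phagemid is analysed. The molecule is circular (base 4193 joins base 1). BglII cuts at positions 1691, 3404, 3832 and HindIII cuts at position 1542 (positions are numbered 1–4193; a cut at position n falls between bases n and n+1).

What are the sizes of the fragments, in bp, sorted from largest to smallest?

Combined cut positions (sorted): 1542, 1691, 3404, 3832.
Circular molecule, 4 cuts → 4 fragments:
  1691 − 1542 = 149 bp
  3404 − 1691 = 1713 bp
  3832 − 3404 = 428 bp
  wrap: 4193 − 3832 + 1542 = 1903 bp
Sorted largest to smallest: 1903, 1713, 428, 149 bp.

1903, 1713, 428, 149 bp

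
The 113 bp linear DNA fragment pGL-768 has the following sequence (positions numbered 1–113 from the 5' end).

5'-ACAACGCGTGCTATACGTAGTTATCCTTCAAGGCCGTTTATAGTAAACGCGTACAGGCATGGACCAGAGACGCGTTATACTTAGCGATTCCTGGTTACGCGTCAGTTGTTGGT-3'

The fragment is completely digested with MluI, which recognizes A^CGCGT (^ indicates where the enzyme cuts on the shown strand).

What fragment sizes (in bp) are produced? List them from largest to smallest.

43, 27, 23, 16, 4 bp

MluI sites (ACGCGT) start at positions 4, 47, 70, 97.
MluI cuts after the first base of each site, so after positions 4, 47, 70, 97.
Linear molecule, 4 cuts → 5 fragments:
  1–4 → 4 bp
  5–47 → 43 bp
  48–70 → 23 bp
  71–97 → 27 bp
  98–113 → 16 bp
Sorted largest to smallest: 43, 27, 23, 16, 4 bp.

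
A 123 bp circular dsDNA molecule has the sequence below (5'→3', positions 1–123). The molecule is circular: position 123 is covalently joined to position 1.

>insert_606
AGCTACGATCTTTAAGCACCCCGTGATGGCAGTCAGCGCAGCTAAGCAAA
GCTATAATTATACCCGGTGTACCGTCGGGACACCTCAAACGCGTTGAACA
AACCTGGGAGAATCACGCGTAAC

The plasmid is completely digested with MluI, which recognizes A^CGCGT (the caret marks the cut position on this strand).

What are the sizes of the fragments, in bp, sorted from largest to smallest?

97, 26 bp

MluI sites (ACGCGT) start at positions 89, 115.
MluI cuts after the first base of each site, so after positions 89, 115.
Circular molecule, 2 cuts → 2 fragments:
  90–115 → 26 bp
  116–123 then 1–89 → 8 + 89 = 97 bp
Sorted largest to smallest: 97, 26 bp.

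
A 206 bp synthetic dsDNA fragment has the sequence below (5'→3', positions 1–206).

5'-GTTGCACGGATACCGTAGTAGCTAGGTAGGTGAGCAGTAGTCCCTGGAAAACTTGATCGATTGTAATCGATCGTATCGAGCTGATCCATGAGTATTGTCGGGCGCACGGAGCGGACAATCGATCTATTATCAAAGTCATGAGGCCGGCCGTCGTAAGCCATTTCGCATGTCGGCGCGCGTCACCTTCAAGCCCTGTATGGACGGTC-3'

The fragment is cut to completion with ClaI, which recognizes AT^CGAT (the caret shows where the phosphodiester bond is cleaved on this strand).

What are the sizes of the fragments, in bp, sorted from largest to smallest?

87, 57, 52, 10 bp

ClaI sites (ATCGAT) start at positions 56, 66, 118.
ClaI cuts after base 2 of each site, so after positions 57, 67, 119.
Linear molecule, 3 cuts → 4 fragments:
  1–57 → 57 bp
  58–67 → 10 bp
  68–119 → 52 bp
  120–206 → 87 bp
Sorted largest to smallest: 87, 57, 52, 10 bp.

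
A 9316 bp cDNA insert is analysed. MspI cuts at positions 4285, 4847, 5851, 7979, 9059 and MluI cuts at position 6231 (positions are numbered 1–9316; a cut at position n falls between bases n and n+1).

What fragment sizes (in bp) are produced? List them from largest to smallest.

Combined cut positions (sorted): 4285, 4847, 5851, 6231, 7979, 9059.
Linear molecule, 6 cuts → 7 fragments:
  4285 − 0 = 4285 bp
  4847 − 4285 = 562 bp
  5851 − 4847 = 1004 bp
  6231 − 5851 = 380 bp
  7979 − 6231 = 1748 bp
  9059 − 7979 = 1080 bp
  9316 − 9059 = 257 bp
Sorted largest to smallest: 4285, 1748, 1080, 1004, 562, 380, 257 bp.

4285, 1748, 1080, 1004, 562, 380, 257 bp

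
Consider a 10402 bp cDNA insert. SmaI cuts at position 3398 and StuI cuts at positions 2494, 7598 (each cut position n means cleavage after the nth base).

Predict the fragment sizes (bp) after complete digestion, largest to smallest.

4200, 2804, 2494, 904 bp

Combined cut positions (sorted): 2494, 3398, 7598.
Linear molecule, 3 cuts → 4 fragments:
  2494 − 0 = 2494 bp
  3398 − 2494 = 904 bp
  7598 − 3398 = 4200 bp
  10402 − 7598 = 2804 bp
Sorted largest to smallest: 4200, 2804, 2494, 904 bp.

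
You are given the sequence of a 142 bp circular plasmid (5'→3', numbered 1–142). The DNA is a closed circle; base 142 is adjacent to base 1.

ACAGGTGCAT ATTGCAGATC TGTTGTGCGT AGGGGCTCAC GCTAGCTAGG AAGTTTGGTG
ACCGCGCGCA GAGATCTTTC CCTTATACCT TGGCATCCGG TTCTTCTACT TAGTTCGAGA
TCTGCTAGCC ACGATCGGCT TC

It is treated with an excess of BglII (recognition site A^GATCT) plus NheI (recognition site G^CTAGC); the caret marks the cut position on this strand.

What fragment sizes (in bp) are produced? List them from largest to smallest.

46, 34, 31, 25, 6 bp

BglII sites (AGATCT) start at positions 16, 72, 118.
BglII cuts after the first base of each site, so after positions 16, 72, 118.
NheI sites (GCTAGC) start at positions 41, 124.
NheI cuts after the first base of each site, so after positions 41, 124.
Combined cut positions: 16, 41, 72, 118, 124.
Circular molecule, 5 cuts → 5 fragments:
  17–41 → 25 bp
  42–72 → 31 bp
  73–118 → 46 bp
  119–124 → 6 bp
  125–142 then 1–16 → 18 + 16 = 34 bp
Sorted largest to smallest: 46, 34, 31, 25, 6 bp.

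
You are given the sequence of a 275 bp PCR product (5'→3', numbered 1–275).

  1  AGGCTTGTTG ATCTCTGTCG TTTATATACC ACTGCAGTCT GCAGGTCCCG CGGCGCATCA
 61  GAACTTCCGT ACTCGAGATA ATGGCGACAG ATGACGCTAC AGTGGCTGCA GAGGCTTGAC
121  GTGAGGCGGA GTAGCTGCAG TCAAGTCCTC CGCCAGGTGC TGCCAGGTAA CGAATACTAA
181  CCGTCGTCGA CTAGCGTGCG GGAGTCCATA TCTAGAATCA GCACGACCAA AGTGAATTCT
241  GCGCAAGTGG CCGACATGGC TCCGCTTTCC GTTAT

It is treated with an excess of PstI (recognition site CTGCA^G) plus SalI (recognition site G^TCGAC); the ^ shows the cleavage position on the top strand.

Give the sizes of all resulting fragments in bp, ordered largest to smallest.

PstI sites (CTGCAG) start at positions 32, 39, 106, 135.
PstI cuts after base 5 of each site (before the last base), so after positions 36, 43, 110, 139.
The SalI site (GTCGAC) starts at position 186.
SalI cuts after the first base of each site, so after position 186.
Combined cut positions: 36, 43, 110, 139, 186.
Linear molecule, 5 cuts → 6 fragments:
  1–36 → 36 bp
  37–43 → 7 bp
  44–110 → 67 bp
  111–139 → 29 bp
  140–186 → 47 bp
  187–275 → 89 bp
Sorted largest to smallest: 89, 67, 47, 36, 29, 7 bp.

89, 67, 47, 36, 29, 7 bp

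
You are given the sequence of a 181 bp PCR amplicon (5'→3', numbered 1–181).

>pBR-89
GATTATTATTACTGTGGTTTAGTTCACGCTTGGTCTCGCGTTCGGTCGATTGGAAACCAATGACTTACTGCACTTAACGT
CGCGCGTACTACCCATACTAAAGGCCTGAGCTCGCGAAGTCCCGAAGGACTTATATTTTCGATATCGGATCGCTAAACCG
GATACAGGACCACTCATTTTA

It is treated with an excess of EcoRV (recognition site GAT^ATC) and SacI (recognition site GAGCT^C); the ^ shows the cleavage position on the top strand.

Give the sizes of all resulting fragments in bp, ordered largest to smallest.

The EcoRV site (GATATC) starts at position 141.
EcoRV cuts after base 3 of each site, so after position 143.
The SacI site (GAGCTC) starts at position 108.
SacI cuts after base 5 of each site (before the last base), so after position 112.
Combined cut positions: 112, 143.
Linear molecule, 2 cuts → 3 fragments:
  1–112 → 112 bp
  113–143 → 31 bp
  144–181 → 38 bp
Sorted largest to smallest: 112, 38, 31 bp.

112, 38, 31 bp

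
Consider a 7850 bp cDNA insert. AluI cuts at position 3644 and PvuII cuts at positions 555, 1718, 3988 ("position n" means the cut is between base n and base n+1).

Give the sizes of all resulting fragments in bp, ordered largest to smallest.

Combined cut positions (sorted): 555, 1718, 3644, 3988.
Linear molecule, 4 cuts → 5 fragments:
  555 − 0 = 555 bp
  1718 − 555 = 1163 bp
  3644 − 1718 = 1926 bp
  3988 − 3644 = 344 bp
  7850 − 3988 = 3862 bp
Sorted largest to smallest: 3862, 1926, 1163, 555, 344 bp.

3862, 1926, 1163, 555, 344 bp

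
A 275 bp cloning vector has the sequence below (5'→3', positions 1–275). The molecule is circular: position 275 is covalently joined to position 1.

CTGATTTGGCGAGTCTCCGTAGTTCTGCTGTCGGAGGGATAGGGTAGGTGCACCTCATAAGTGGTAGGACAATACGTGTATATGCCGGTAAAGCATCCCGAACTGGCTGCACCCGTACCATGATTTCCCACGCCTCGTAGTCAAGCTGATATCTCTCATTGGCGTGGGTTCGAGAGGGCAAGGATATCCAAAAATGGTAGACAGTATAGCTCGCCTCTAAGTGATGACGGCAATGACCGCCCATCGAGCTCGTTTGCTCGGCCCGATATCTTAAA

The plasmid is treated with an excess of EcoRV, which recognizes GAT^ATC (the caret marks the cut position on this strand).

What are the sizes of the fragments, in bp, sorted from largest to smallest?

EcoRV sites (GATATC) start at positions 148, 183, 265.
EcoRV cuts after base 3 of each site, so after positions 150, 185, 267.
Circular molecule, 3 cuts → 3 fragments:
  151–185 → 35 bp
  186–267 → 82 bp
  268–275 then 1–150 → 8 + 150 = 158 bp
Sorted largest to smallest: 158, 82, 35 bp.

158, 82, 35 bp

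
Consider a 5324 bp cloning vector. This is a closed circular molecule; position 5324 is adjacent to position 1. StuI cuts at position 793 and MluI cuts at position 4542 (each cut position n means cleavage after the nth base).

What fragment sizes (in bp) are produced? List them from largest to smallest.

Combined cut positions (sorted): 793, 4542.
Circular molecule, 2 cuts → 2 fragments:
  4542 − 793 = 3749 bp
  wrap: 5324 − 4542 + 793 = 1575 bp
Sorted largest to smallest: 3749, 1575 bp.

3749, 1575 bp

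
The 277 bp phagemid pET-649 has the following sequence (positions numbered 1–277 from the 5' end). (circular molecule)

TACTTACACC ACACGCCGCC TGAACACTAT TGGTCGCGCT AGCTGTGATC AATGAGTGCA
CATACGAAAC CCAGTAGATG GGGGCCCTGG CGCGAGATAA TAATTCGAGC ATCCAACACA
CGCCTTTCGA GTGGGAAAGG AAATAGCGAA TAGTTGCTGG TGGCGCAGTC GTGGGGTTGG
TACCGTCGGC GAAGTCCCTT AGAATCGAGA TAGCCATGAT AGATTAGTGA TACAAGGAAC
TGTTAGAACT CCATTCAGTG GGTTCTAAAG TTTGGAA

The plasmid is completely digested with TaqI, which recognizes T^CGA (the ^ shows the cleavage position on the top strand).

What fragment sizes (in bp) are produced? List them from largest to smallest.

TaqI sites (TCGA) start at positions 105, 127, 205.
TaqI cuts after the first base of each site, so after positions 105, 127, 205.
Circular molecule, 3 cuts → 3 fragments:
  106–127 → 22 bp
  128–205 → 78 bp
  206–277 then 1–105 → 72 + 105 = 177 bp
Sorted largest to smallest: 177, 78, 22 bp.

177, 78, 22 bp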